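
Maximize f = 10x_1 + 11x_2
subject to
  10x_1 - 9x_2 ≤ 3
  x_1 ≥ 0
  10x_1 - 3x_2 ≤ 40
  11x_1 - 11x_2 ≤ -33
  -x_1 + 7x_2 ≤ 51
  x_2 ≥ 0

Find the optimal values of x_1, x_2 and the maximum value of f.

Feasible corners and f = 10x_1 + 11x_2:
  (0, 3) → f = 33
  (0, 51/7) → f = 561/7
  (5, 8) → f = 138

x_1 = 5, x_2 = 8, maximum f = 138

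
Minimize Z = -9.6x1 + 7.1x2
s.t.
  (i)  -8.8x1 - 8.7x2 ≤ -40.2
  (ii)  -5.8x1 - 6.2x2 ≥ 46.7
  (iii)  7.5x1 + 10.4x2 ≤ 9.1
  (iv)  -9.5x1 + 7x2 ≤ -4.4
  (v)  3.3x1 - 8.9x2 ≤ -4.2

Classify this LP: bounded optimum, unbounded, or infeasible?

infeasible

The boundaries -8.8x1 - 8.7x2 = -40.2 and -5.8x1 - 6.2x2 = 46.7 meet at (65553/410, -32206/205), but that point violates 3.3x1 - 8.9x2 ≤ -4.2. Every candidate vertex is excluded by some other constraint, so the feasible region is empty.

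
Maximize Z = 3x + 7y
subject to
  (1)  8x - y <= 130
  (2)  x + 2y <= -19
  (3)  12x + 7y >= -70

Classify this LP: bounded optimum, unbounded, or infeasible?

bounded optimum

Feasible corners and Z = 3x + 7y:
  (241/17, -282/17) → Z = -1251/17
  (210/17, -530/17) → Z = -3080/17
  (-7/17, -158/17) → Z = -1127/17
The feasible region has finitely many vertices and no improving ray; the maximum is -1127/17 at (-7/17, -158/17).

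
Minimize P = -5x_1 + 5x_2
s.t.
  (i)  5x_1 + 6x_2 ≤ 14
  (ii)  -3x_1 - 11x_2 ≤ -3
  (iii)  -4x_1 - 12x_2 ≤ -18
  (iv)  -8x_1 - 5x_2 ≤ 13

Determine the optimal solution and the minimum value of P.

x_1 = 5/3, x_2 = 17/18, minimum P = -65/18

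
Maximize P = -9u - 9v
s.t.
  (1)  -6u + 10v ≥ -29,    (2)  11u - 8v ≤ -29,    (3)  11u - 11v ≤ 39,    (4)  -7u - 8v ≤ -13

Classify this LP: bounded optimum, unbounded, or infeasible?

unbounded

From the feasible point (-8/9, 173/72), moving in the direction (-8, 7) keeps every constraint satisfied while P increases without bound.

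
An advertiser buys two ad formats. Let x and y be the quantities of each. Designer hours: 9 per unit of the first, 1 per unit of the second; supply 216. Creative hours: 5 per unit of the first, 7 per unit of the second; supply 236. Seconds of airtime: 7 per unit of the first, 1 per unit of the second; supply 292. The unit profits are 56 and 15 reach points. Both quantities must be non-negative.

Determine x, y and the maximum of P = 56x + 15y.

Vertices and P = 56x + 15y:
  (0, 0) → P = 0
  (0, 236/7) → P = 3540/7
  (24, 0) → P = 1344
  (22, 18) → P = 1502

x = 22, y = 18, maximum P = 1502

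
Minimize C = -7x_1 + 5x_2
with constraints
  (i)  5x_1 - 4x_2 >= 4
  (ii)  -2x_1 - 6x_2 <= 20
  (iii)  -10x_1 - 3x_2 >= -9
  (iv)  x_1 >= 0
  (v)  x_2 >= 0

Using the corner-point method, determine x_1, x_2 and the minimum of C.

x_1 = 9/10, x_2 = 0, minimum C = -63/10

Extreme points and C = -7x_1 + 5x_2:
  (48/55, 1/11) → C = -311/55
  (4/5, 0) → C = -28/5
  (9/10, 0) → C = -63/10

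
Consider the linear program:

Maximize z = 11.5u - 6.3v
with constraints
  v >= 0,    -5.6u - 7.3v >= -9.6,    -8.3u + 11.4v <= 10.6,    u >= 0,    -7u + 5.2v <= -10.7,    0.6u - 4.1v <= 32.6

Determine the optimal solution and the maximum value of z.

u = 12/7, v = 0, maximum z = 138/7

At the optimal vertex, v = 0 and -5.6u - 7.3v = -9.6.
Solving simultaneously gives u = 12/7, v = 0.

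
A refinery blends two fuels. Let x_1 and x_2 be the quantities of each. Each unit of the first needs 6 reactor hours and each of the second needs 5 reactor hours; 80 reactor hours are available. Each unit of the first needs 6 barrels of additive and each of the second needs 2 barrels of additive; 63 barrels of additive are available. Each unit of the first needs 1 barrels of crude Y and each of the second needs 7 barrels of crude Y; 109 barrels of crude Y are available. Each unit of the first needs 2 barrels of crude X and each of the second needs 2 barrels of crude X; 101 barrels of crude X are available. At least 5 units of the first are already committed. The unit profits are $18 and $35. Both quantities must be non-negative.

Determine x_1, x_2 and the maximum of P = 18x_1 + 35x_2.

x_1 = 5, x_2 = 10, maximum P = 440

Corner points and P = 18x_1 + 35x_2:
  (21/2, 0) → P = 189
  (5, 0) → P = 90
  (155/18, 17/3) → P = 1060/3
  (5, 10) → P = 440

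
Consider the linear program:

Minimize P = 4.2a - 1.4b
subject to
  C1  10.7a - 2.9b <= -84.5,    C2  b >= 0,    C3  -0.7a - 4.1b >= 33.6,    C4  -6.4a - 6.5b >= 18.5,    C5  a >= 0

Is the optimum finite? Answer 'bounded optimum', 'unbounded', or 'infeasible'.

infeasible

The boundaries b = 0 and -0.7a - 4.1b = 33.6 meet at (-48, 0), but that point violates a ≥ 0. Every candidate vertex is excluded by some other constraint, so the feasible region is empty.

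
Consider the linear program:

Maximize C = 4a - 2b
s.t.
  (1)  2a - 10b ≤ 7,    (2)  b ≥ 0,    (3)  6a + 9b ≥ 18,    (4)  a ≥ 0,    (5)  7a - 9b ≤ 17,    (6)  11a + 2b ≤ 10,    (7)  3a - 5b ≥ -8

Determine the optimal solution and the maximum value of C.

a = 18/29, b = 46/29, maximum C = -20/29

Vertices and C = 4a - 2b:
  (18/29, 46/29) → C = -20/29
  (6/19, 34/19) → C = -44/19
  (34/61, 118/61) → C = -100/61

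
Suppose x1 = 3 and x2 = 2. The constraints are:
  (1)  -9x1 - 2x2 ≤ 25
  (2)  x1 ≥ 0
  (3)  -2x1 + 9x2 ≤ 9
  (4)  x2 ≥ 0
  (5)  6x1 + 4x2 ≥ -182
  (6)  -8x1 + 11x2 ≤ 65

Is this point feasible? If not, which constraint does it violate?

not feasible — violates (3)

Constraint (3): -2x1 + 9x2 = 12, which is not ≤ 9. All other constraints are satisfied.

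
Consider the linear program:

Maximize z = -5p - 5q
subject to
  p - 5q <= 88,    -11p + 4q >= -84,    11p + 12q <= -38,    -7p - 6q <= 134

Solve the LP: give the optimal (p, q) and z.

At the optimal vertex, p - 5q = 88 and -7p - 6q = 134.
Solving simultaneously gives p = -142/41, q = -750/41.

p = -142/41, q = -750/41, maximum z = 4460/41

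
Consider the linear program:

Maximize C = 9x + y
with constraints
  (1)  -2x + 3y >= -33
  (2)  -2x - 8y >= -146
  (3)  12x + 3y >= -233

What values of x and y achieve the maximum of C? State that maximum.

x = 351/11, y = 113/11, maximum C = 3272/11

The binding constraints are -2x + 3y = -33 and -2x - 8y = -146.
Solving simultaneously gives x = 351/11, y = 113/11.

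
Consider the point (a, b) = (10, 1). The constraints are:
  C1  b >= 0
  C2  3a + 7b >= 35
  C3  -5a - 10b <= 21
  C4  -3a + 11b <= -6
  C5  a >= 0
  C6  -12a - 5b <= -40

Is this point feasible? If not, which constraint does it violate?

C1: 1 ≥ 0 ✓
C2: 37 ≥ 35 ✓
C3: -60 ≤ 21 ✓
C4: -19 ≤ -6 ✓
C5: 10 ≥ 0 ✓
C6: -125 ≤ -40 ✓

feasible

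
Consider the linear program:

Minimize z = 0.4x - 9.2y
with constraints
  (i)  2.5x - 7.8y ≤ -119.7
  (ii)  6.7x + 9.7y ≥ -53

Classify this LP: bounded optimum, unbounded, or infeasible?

From the feasible point (-157449/7651, 66949/7651), moving in the direction (-9.7, 6.7) keeps every constraint satisfied while z decreases without bound.

unbounded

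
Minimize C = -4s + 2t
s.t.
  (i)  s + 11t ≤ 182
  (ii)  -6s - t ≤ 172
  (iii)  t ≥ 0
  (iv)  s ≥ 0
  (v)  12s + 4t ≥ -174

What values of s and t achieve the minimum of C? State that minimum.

Vertices and C = -4s + 2t:
  (182, 0) → C = -728
  (0, 182/11) → C = 364/11
  (0, 0) → C = 0

s = 182, t = 0, minimum C = -728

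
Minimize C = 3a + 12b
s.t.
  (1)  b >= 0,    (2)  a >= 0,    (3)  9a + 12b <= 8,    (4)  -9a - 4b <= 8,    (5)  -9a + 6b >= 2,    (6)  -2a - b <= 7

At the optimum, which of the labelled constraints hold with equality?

Feasible corners and C = 3a + 12b:
  (0, 2/3) → C = 8
  (0, 1/3) → C = 4
  (4/27, 5/9) → C = 64/9

The minimum is at (0, 1/3). Substituting into each constraint, equality holds for (2) and (5); the remaining constraints have slack.

(2) and (5)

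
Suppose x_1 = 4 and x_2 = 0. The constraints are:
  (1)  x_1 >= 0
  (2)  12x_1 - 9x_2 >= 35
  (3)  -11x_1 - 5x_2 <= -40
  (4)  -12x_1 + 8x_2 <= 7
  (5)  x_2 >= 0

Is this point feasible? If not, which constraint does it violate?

feasible

(1): 4 ≥ 0 ✓
(2): 48 ≥ 35 ✓
(3): -44 ≤ -40 ✓
(4): -48 ≤ 7 ✓
(5): 0 ≥ 0 ✓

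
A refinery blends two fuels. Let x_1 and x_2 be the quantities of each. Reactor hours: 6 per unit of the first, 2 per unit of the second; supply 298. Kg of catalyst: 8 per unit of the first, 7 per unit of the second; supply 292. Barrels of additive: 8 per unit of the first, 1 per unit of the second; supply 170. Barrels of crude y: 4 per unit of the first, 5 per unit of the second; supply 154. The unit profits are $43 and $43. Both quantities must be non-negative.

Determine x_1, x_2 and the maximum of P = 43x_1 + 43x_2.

x_1 = 58/3, x_2 = 46/3, maximum P = 4472/3

At the optimal vertex, 8x_1 + x_2 = 170 and 4x_1 + 5x_2 = 154.
Solving simultaneously gives x_1 = 58/3, x_2 = 46/3.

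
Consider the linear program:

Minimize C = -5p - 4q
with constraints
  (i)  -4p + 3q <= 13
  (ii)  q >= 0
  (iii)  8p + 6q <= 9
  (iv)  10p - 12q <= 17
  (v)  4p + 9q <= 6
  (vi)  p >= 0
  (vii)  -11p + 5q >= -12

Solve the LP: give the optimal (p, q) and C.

p = 15/16, q = 1/4, minimum C = -91/16

Vertices and C = -5p - 4q:
  (0, 0) → C = 0
  (12/11, 0) → C = -60/11
  (15/16, 1/4) → C = -91/16
  (117/106, 3/106) → C = -597/106
  (0, 2/3) → C = -8/3

The binding constraints are 8p + 6q = 9 and 4p + 9q = 6.
Solving simultaneously gives p = 15/16, q = 1/4.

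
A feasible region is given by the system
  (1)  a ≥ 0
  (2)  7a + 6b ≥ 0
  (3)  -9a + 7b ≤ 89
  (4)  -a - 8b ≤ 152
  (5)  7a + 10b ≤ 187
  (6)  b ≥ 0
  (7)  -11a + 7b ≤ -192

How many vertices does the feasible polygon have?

3

Pairwise boundary intersections that survive every other constraint:
  (187/7, 0)
  (3229/159, 713/159)
  (192/11, 0)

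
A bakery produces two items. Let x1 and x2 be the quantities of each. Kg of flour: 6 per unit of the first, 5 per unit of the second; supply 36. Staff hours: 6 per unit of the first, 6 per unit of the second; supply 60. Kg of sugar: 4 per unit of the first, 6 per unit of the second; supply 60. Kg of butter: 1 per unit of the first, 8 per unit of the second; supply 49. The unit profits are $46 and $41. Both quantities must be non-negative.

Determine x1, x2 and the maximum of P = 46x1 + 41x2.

x1 = 1, x2 = 6, maximum P = 292

Extreme points and P = 46x1 + 41x2:
  (0, 0) → P = 0
  (0, 49/8) → P = 2009/8
  (6, 0) → P = 276
  (1, 6) → P = 292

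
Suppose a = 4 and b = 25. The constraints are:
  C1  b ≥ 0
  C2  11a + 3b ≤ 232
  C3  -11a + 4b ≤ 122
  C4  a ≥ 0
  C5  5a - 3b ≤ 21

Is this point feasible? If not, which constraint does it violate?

feasible

C1: 25 ≥ 0 ✓
C2: 119 ≤ 232 ✓
C3: 56 ≤ 122 ✓
C4: 4 ≥ 0 ✓
C5: -55 ≤ 21 ✓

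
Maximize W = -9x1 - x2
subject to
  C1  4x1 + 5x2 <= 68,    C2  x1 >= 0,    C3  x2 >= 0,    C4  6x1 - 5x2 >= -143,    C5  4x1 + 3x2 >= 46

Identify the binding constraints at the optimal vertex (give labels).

C1 and C5

Feasible corners and W = -9x1 - x2:
  (17, 0) → W = -153
  (13/4, 11) → W = -161/4
  (23/2, 0) → W = -207/2

The maximum is at (13/4, 11). Substituting into each constraint, equality holds for C1 and C5; the remaining constraints have slack.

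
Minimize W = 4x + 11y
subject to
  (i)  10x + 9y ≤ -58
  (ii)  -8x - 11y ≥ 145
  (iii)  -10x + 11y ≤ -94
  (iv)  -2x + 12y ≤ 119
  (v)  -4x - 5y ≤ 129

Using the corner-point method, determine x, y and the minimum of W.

x = 871/14, y = -529/7, minimum W = -4077/7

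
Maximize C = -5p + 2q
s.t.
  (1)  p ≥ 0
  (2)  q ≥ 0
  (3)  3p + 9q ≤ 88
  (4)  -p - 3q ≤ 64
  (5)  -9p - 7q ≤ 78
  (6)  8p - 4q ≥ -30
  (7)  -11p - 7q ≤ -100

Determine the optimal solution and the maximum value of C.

p = 142/39, q = 334/39, maximum C = -14/13

At the optimal vertex, 3p + 9q = 88 and -11p - 7q = -100.
Solving simultaneously gives p = 142/39, q = 334/39.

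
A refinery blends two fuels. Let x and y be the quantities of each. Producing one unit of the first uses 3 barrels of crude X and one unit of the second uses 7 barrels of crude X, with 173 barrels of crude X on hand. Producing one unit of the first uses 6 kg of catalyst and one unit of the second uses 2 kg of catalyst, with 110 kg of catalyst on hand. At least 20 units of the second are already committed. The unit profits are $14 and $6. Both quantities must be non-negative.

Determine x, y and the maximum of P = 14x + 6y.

x = 11, y = 20, maximum P = 274

Corner points and P = 14x + 6y:
  (0, 173/7) → P = 1038/7
  (0, 20) → P = 120
  (11, 20) → P = 274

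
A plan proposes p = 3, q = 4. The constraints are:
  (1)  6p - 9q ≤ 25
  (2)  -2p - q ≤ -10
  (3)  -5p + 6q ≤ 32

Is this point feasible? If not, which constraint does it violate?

feasible

(1): -18 ≤ 25 ✓
(2): -10 ≤ -10 ✓
(3): 9 ≤ 32 ✓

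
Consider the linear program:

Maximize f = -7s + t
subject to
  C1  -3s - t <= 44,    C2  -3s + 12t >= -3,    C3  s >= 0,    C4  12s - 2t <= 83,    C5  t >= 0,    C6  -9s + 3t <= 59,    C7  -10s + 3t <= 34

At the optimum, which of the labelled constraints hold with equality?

C3 and C7

Vertices and f = -7s + t:
  (165/23, 71/46) → f = -2239/46
  (1, 0) → f = -7
  (0, 0) → f = 0
  (0, 34/3) → f = 34/3
  (317/16, 619/8) → f = -981/16

The maximum is at (0, 34/3). Substituting into each constraint, equality holds for C3 and C7; the remaining constraints have slack.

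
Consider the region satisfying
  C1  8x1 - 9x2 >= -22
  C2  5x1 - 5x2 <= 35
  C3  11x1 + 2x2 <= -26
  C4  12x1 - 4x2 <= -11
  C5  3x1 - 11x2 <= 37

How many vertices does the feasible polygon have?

Intersecting each pair of boundary lines and keeping only the points that satisfy every inequality leaves:
  (-278/115, 34/115)
  (-575/61, -362/61)
  (-63/34, -191/68)
  (-269/120, -159/40)

4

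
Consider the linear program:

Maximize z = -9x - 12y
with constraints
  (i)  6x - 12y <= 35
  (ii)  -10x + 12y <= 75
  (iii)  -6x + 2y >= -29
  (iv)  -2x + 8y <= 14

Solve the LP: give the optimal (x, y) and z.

x = -55/2, y = -50/3, maximum z = 895/2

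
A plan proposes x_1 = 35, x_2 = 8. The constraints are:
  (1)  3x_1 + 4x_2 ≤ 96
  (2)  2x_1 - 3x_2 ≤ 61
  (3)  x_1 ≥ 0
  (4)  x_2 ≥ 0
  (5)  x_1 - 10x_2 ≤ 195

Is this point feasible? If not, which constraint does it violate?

Constraint (1): 3x_1 + 4x_2 = 137, which is not ≤ 96. All other constraints are satisfied.

not feasible — violates (1)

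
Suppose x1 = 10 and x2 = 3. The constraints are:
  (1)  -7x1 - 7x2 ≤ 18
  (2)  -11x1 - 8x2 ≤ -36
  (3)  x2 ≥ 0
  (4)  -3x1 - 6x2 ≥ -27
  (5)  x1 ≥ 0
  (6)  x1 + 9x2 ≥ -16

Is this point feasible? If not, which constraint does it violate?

Constraint (4): -3x1 - 6x2 = -48, which is not ≥ -27. All other constraints are satisfied.

not feasible — violates (4)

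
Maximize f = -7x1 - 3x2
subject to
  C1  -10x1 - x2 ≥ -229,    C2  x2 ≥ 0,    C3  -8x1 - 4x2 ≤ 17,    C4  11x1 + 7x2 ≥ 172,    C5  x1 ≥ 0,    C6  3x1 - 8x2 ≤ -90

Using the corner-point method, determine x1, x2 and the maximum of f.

x1 = 0, x2 = 172/7, maximum f = -516/7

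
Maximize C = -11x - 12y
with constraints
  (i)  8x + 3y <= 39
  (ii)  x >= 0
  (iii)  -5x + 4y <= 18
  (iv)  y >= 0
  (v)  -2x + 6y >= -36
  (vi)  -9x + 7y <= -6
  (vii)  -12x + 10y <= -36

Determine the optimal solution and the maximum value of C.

Vertices and C = -11x - 12y:
  (39/8, 0) → C = -429/8
  (249/58, 45/29) → C = -3819/58
  (3, 0) → C = -33

x = 3, y = 0, maximum C = -33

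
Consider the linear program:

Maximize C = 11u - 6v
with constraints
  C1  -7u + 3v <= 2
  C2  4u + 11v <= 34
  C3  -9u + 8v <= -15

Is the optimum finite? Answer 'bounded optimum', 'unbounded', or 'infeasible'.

unbounded

From the feasible point (-61/29, -123/29), moving in the direction (11, -4) keeps every constraint satisfied while C increases without bound.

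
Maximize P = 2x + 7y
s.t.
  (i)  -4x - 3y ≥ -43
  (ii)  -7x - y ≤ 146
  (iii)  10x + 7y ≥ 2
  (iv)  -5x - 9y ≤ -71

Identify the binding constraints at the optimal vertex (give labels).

(i) and (ii)

Vertices and P = 2x + 7y:
  (-481/17, 885/17) → P = 5233/17
  (58/7, 23/7) → P = 277/7
  (-1024/39, 1474/39) → P = 8270/39
  (-479/55, 140/11) → P = 3942/55

The maximum is at (-481/17, 885/17). Substituting into each constraint, equality holds for (i) and (ii); the remaining constraints have slack.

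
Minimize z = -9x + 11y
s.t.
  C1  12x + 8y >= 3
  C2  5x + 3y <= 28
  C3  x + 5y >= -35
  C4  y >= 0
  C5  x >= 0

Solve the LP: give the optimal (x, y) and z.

x = 28/5, y = 0, minimum z = -252/5

Corner points and z = -9x + 11y:
  (1/4, 0) → z = -9/4
  (0, 3/8) → z = 33/8
  (28/5, 0) → z = -252/5
  (0, 28/3) → z = 308/3

The optimum lies where 5x + 3y = 28 and y = 0.
Solving simultaneously gives x = 28/5, y = 0.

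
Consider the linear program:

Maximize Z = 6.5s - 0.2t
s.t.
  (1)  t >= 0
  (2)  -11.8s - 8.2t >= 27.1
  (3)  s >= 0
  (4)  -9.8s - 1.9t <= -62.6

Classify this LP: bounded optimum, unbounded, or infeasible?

infeasible

The boundaries t = 0 and -9.8s - 1.9t = -62.6 meet at (313/49, 0), but that point violates -11.8s - 8.2t ≥ 27.1. Every candidate vertex is excluded by some other constraint, so the feasible region is empty.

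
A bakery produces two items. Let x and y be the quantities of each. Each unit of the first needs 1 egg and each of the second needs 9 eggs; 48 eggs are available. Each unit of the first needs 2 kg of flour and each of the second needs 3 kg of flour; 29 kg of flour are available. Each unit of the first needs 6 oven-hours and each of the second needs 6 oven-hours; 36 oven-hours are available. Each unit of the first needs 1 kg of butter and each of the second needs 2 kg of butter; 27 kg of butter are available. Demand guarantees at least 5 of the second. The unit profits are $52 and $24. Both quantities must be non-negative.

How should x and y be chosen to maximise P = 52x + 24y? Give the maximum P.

Vertices and P = 52x + 24y:
  (0, 16/3) → P = 128
  (0, 5) → P = 120
  (3/4, 21/4) → P = 165
  (1, 5) → P = 172

The optimum lies where 6x + 6y = 36 and y = 5.
Solving simultaneously gives x = 1, y = 5.

x = 1, y = 5, maximum P = 172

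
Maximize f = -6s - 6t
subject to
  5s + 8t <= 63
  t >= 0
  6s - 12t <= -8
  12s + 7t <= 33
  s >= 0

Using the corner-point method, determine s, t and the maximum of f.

Extreme points and f = -6s - 6t:
  (170/93, 49/31) → f = -634/31
  (0, 2/3) → f = -4
  (0, 33/7) → f = -198/7

The binding constraints are 6s - 12t = -8 and s = 0.
Solving simultaneously gives s = 0, t = 2/3.

s = 0, t = 2/3, maximum f = -4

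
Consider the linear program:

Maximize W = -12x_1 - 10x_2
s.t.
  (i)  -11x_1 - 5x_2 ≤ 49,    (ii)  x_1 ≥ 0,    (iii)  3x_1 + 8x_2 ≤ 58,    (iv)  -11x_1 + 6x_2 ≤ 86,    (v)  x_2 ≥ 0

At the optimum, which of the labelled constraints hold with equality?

(ii) and (v)

Vertices and W = -12x_1 - 10x_2:
  (0, 29/4) → W = -145/2
  (0, 0) → W = 0
  (58/3, 0) → W = -232

The maximum is at (0, 0). Substituting into each constraint, equality holds for (ii) and (v); the remaining constraints have slack.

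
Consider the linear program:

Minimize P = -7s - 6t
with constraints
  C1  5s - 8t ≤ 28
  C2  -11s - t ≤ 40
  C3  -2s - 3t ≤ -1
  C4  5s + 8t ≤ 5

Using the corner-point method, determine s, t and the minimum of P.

Extreme points and P = -7s - 6t:
  (92/31, -51/31) → P = -338/31
  (33/10, -23/16) → P = -579/40
  (-121/31, 91/31) → P = 301/31
  (-325/83, 255/83) → P = 745/83

s = 33/10, t = -23/16, minimum P = -579/40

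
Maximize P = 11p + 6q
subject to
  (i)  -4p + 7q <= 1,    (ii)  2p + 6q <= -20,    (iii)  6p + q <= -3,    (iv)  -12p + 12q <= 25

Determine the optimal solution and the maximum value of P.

p = 1/17, q = -57/17, maximum P = -331/17

Extreme points and P = 11p + 6q:
  (-73/19, -39/19) → P = -1037/19
  (-163/36, -22/9) → P = -2321/36
  (1/17, -57/17) → P = -331/17
The feasible region is unbounded (it extends along (1, -6), (-1, -1)), but P strictly decreases along every unbounded feasible direction, so there is no improving ray and the maximum is attained at a vertex.

The binding constraints are 2p + 6q = -20 and 6p + q = -3.
Solving simultaneously gives p = 1/17, q = -57/17.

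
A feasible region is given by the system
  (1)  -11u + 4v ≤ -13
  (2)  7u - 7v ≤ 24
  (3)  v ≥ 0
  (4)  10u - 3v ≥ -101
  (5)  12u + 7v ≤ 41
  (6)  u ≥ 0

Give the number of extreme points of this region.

3

Pairwise boundary intersections that survive every other constraint:
  (13/11, 0)
  (51/25, 59/25)
  (41/12, 0)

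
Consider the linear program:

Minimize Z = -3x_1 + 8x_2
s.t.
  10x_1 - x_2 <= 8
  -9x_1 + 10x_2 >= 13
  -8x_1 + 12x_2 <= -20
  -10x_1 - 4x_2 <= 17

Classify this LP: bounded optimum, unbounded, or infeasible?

infeasible

The boundaries 10x_1 - x_2 = 8 and -9x_1 + 10x_2 = 13 meet at (93/91, 202/91), but that point violates -8x_1 + 12x_2 ≤ -20. Every candidate vertex is excluded by some other constraint, so the feasible region is empty.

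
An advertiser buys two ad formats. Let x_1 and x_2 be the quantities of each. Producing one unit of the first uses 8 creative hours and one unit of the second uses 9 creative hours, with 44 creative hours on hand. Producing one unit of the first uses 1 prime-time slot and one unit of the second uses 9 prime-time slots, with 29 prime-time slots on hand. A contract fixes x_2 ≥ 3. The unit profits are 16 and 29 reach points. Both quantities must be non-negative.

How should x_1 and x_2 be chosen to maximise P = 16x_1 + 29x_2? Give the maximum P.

Extreme points and P = 16x_1 + 29x_2:
  (0, 29/9) → P = 841/9
  (0, 3) → P = 87
  (2, 3) → P = 119

The binding constraints are x_1 + 9x_2 = 29 and x_2 = 3.
Solving simultaneously gives x_1 = 2, x_2 = 3.

x_1 = 2, x_2 = 3, maximum P = 119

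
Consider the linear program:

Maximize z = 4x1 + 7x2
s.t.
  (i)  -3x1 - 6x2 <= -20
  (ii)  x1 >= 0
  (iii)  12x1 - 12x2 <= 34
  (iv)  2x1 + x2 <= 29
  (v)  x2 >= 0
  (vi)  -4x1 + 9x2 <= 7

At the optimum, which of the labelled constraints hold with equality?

Feasible corners and z = 4x1 + 7x2:
  (37/9, 23/18) → z = 457/18
  (46/17, 101/51) → z = 1259/51
  (13/2, 11/3) → z = 155/3

The maximum is at (13/2, 11/3). Substituting into each constraint, equality holds for (iii) and (vi); the remaining constraints have slack.

(iii) and (vi)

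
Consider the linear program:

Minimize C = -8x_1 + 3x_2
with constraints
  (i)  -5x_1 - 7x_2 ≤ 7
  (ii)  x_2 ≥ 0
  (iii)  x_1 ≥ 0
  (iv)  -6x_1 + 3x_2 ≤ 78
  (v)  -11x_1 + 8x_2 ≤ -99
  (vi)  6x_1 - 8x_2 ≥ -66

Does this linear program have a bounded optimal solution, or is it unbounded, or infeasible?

unbounded

From the feasible point (9, 0), moving in the direction (8, 6) keeps every constraint satisfied while C decreases without bound.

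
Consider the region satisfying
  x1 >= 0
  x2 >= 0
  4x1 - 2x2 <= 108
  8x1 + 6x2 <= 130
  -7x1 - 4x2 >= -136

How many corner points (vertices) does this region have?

Pairwise boundary intersections that survive every other constraint:
  (0, 0)
  (0, 65/3)
  (65/4, 0)

3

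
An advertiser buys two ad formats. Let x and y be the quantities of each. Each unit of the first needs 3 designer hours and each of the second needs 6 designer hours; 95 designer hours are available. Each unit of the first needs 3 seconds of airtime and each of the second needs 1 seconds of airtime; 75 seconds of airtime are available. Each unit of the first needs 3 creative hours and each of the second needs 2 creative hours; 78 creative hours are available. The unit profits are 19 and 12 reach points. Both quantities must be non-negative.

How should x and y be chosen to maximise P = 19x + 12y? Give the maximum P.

Vertices and P = 19x + 12y:
  (0, 0) → P = 0
  (0, 95/6) → P = 190
  (25, 0) → P = 475
  (139/6, 17/4) → P = 2947/6
  (24, 3) → P = 492

x = 24, y = 3, maximum P = 492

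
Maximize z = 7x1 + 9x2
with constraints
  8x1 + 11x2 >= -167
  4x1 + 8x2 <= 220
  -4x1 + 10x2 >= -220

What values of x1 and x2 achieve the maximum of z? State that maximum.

x1 = 55, x2 = 0, maximum z = 385

Extreme points and z = 7x1 + 9x2:
  (-939/5, 607/5) → z = -222
  (375/62, -607/31) → z = -8301/62
  (55, 0) → z = 385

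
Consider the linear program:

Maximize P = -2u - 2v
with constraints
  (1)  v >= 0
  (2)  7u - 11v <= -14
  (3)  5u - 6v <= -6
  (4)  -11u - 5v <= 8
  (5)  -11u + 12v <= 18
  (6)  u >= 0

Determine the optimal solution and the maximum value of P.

Corner points and P = -2u - 2v:
  (18/13, 28/13) → P = -92/13
  (0, 14/11) → P = -28/11
  (0, 3/2) → P = -3
The feasible region is unbounded (it extends along (6, 5), (12, 11)), but P strictly decreases along every unbounded feasible direction, so there is no improving ray and the maximum is attained at a vertex.

u = 0, v = 14/11, maximum P = -28/11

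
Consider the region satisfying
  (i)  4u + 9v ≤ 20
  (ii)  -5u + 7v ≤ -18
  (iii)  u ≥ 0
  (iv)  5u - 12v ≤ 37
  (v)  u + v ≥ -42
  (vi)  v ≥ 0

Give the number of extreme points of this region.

Pairwise boundary intersections that survive every other constraint:
  (302/73, 28/73)
  (5, 0)
  (18/5, 0)

3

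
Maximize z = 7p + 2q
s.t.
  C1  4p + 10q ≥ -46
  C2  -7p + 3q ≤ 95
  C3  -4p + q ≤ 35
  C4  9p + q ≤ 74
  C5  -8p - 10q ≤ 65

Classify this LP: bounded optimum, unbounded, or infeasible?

Vertices and z = 7p + 2q:
  (393/43, -355/43) → z = 2041/43
  (-19/4, -27/10) → z = -773/20
  (-2, 27) → z = 40
  (127/34, 1373/34) → z = 3635/34
  (-415/48, 5/12) → z = -955/16
The feasible region has finitely many vertices and no improving ray; the maximum is 3635/34 at (127/34, 1373/34).

bounded optimum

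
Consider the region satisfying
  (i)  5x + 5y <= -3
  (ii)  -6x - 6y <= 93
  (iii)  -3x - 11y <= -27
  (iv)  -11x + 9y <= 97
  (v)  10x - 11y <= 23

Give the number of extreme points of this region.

Intersecting each pair of boundary lines and keeping only the points that satisfy every inequality leaves:
  (-21/5, 18/5)
  (-128/25, 113/25)
  (-206/37, 147/37)

3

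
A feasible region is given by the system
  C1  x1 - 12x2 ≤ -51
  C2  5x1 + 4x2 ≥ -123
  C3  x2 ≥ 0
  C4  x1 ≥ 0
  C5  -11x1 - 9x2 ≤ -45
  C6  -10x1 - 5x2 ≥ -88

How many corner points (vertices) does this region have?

Pairwise boundary intersections that survive every other constraint:
  (27/47, 202/47)
  (801/125, 598/125)
  (0, 5)
  (0, 88/5)

4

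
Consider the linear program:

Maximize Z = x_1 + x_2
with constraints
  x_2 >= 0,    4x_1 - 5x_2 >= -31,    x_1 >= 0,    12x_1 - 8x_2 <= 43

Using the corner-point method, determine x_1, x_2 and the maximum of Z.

Feasible corners and Z = x_1 + x_2:
  (0, 0) → Z = 0
  (43/12, 0) → Z = 43/12
  (0, 31/5) → Z = 31/5
  (463/28, 136/7) → Z = 1007/28

x_1 = 463/28, x_2 = 136/7, maximum Z = 1007/28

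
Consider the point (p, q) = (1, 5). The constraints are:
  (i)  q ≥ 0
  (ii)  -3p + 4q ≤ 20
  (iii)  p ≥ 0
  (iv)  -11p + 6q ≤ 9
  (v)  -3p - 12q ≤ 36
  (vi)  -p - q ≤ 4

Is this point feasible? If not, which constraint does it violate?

Constraint (iv): -11p + 6q = 19, which is not ≤ 9. All other constraints are satisfied.

not feasible — violates (iv)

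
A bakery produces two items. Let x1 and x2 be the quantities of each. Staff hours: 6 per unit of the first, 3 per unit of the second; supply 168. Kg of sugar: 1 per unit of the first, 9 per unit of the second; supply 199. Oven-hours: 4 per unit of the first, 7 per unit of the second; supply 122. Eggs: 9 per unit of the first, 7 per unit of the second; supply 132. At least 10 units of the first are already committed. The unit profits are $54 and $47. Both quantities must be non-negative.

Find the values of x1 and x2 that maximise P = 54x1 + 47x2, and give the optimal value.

At the optimal vertex, 9x1 + 7x2 = 132 and x1 = 10.
Solving simultaneously gives x1 = 10, x2 = 6.

x1 = 10, x2 = 6, maximum P = 822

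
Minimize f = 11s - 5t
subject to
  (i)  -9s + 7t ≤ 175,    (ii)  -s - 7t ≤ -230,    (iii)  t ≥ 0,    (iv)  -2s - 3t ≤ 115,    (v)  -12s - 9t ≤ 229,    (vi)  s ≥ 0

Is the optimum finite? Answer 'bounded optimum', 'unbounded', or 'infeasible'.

bounded optimum

Vertices and f = 11s - 5t:
  (11/2, 449/14) → f = -699/7
  (230, 0) → f = 2530
The feasible region has finitely many vertices and no improving ray; the minimum is -699/7 at (11/2, 449/14).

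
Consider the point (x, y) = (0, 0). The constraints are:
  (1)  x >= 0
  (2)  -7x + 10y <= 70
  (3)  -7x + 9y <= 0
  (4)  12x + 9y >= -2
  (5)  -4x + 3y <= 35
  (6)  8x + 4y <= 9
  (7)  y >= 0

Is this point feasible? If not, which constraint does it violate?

(1): 0 ≥ 0 ✓
(2): 0 ≤ 70 ✓
(3): 0 ≤ 0 ✓
(4): 0 ≥ -2 ✓
(5): 0 ≤ 35 ✓
(6): 0 ≤ 9 ✓
(7): 0 ≥ 0 ✓

feasible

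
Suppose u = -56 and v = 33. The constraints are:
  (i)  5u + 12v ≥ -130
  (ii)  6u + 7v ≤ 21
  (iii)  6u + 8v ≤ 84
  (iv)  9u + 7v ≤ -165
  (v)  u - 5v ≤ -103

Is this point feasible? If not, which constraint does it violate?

feasible

(i): 116 ≥ -130 ✓
(ii): -105 ≤ 21 ✓
(iii): -72 ≤ 84 ✓
(iv): -273 ≤ -165 ✓
(v): -221 ≤ -103 ✓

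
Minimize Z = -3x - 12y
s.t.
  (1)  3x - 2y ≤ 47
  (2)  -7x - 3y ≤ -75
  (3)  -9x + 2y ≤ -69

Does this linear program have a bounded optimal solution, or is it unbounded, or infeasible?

unbounded

From the feasible point (291/23, -104/23), moving in the direction (2, 3) keeps every constraint satisfied while Z decreases without bound.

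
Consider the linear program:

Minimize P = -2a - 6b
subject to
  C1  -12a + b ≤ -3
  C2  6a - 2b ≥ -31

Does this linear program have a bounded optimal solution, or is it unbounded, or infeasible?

From the feasible point (37/18, 65/3), moving in the direction (2, 6) keeps every constraint satisfied while P decreases without bound.

unbounded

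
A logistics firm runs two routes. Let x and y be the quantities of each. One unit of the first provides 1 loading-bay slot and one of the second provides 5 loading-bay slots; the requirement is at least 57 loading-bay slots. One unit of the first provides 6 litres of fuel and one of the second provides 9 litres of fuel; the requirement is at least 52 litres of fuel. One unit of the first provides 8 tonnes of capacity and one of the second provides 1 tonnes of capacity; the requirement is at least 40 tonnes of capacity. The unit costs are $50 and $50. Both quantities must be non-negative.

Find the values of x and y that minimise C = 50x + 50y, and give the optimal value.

x = 11/3, y = 32/3, minimum C = 2150/3

Corner points and C = 50x + 50y:
  (0, 40) → C = 2000
  (57, 0) → C = 2850
  (11/3, 32/3) → C = 2150/3
The feasible region is unbounded (it extends along (0, 1), (1, 0)), but C strictly increases along every unbounded feasible direction, so there is no improving ray and the minimum is attained at a vertex.

At the optimal vertex, x + 5y = 57 and 8x + y = 40.
Solving simultaneously gives x = 11/3, y = 32/3.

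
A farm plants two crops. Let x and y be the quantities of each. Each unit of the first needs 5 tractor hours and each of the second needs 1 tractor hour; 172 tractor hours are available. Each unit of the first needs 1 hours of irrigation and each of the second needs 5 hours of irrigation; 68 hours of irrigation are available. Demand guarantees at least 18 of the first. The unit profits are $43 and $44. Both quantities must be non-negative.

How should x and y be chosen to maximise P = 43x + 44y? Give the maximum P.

x = 33, y = 7, maximum P = 1727

Corner points and P = 43x + 44y:
  (172/5, 0) → P = 7396/5
  (18, 0) → P = 774
  (33, 7) → P = 1727
  (18, 10) → P = 1214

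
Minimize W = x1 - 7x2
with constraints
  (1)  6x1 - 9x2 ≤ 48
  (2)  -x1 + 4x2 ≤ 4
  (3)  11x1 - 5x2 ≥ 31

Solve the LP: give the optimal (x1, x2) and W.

The binding constraints are 6x1 - 9x2 = 48 and -x1 + 4x2 = 4.
Solving simultaneously gives x1 = 76/5, x2 = 24/5.

x1 = 76/5, x2 = 24/5, minimum W = -92/5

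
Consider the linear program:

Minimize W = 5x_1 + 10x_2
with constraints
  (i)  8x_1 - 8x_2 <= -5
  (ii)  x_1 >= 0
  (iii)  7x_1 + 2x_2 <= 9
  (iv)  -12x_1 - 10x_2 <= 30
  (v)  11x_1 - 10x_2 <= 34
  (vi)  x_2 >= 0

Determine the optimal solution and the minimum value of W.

x_1 = 0, x_2 = 5/8, minimum W = 25/4

Extreme points and W = 5x_1 + 10x_2:
  (0, 5/8) → W = 25/4
  (31/36, 107/72) → W = 115/6
  (0, 9/2) → W = 45

The optimum lies where 8x_1 - 8x_2 = -5 and x_1 = 0.
Solving simultaneously gives x_1 = 0, x_2 = 5/8.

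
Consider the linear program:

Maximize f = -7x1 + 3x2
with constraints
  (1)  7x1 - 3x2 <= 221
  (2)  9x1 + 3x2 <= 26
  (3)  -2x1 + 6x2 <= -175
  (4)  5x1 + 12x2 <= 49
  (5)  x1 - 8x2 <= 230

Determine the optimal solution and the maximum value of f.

The binding constraints are -2x1 + 6x2 = -175 and x1 - 8x2 = 230.
Solving simultaneously gives x1 = 2, x2 = -57/2.

x1 = 2, x2 = -57/2, maximum f = -199/2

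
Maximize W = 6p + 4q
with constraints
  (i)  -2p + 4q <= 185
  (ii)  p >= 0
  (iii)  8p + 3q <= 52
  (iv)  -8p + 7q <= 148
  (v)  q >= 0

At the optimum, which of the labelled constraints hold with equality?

Corner points and W = 6p + 4q:
  (0, 52/3) → W = 208/3
  (0, 0) → W = 0
  (13/2, 0) → W = 39

The maximum is at (0, 52/3). Substituting into each constraint, equality holds for (ii) and (iii); the remaining constraints have slack.

(ii) and (iii)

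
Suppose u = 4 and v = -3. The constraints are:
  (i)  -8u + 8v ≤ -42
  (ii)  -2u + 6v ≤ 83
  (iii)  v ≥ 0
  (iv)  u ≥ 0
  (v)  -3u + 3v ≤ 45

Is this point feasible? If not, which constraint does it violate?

not feasible — violates (iii)

Constraint (iii): v = -3, which is not ≥ 0. All other constraints are satisfied.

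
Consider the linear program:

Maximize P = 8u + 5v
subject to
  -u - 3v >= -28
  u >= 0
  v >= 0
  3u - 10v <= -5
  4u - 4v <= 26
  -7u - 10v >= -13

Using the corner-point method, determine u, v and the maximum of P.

u = 4/5, v = 37/50, maximum P = 101/10

Extreme points and P = 8u + 5v:
  (0, 1/2) → P = 5/2
  (0, 13/10) → P = 13/2
  (4/5, 37/50) → P = 101/10

The binding constraints are 3u - 10v = -5 and -7u - 10v = -13.
Solving simultaneously gives u = 4/5, v = 37/50.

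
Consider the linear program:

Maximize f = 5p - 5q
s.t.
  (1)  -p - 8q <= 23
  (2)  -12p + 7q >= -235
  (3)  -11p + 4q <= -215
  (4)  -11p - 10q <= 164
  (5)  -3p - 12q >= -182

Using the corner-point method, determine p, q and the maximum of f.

p = 565/29, q = -5/29, maximum f = 2850/29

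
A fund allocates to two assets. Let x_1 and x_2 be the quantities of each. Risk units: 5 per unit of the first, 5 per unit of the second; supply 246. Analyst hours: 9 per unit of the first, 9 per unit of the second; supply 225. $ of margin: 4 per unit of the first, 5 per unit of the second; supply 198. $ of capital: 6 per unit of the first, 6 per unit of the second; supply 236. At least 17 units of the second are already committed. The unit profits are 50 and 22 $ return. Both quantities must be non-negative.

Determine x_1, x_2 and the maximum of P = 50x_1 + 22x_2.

Corner points and P = 50x_1 + 22x_2:
  (0, 25) → P = 550
  (0, 17) → P = 374
  (8, 17) → P = 774

x_1 = 8, x_2 = 17, maximum P = 774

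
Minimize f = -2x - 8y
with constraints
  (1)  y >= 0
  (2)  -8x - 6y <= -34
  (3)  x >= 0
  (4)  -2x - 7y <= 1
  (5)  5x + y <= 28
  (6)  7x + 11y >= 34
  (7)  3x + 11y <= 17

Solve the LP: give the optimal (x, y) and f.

Extreme points and f = -2x - 8y:
  (28/5, 0) → f = -56/5
  (34/7, 0) → f = -68/7
  (291/52, 1/52) → f = -295/26
  (17/4, 17/44) → f = -255/22

x = 17/4, y = 17/44, minimum f = -255/22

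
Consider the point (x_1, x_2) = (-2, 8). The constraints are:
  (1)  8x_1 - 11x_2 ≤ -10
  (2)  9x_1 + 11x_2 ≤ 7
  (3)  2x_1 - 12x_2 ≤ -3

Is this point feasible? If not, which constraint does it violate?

Constraint (2): 9x_1 + 11x_2 = 70, which is not ≤ 7. All other constraints are satisfied.

not feasible — violates (2)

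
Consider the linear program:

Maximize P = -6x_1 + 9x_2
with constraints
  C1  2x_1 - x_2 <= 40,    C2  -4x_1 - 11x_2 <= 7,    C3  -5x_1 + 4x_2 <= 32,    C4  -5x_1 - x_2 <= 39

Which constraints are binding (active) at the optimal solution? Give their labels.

Feasible corners and P = -6x_1 + 9x_2:
  (433/26, -87/13) → P = -2082/13
  (64, 88) → P = 408
  (-380/71, 93/71) → P = 3117/71

The maximum is at (64, 88). Substituting into each constraint, equality holds for C1 and C3; the remaining constraints have slack.

C1 and C3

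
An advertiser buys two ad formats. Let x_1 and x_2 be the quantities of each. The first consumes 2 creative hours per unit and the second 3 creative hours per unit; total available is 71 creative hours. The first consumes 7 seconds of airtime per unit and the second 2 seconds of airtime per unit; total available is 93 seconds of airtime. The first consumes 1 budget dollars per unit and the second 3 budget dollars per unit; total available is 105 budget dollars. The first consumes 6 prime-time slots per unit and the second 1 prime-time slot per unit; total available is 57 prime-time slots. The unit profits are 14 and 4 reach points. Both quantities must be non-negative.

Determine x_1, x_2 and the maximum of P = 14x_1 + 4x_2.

x_1 = 25/4, x_2 = 39/2, maximum P = 331/2

Feasible corners and P = 14x_1 + 4x_2:
  (0, 0) → P = 0
  (0, 71/3) → P = 284/3
  (19/2, 0) → P = 133
  (25/4, 39/2) → P = 331/2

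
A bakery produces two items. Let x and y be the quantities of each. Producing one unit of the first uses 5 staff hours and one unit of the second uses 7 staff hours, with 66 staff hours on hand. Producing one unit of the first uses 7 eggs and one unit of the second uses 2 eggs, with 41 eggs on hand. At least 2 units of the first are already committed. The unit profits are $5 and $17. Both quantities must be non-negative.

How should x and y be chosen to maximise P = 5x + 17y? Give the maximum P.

Extreme points and P = 5x + 17y:
  (41/7, 0) → P = 205/7
  (2, 0) → P = 10
  (155/39, 257/39) → P = 5144/39
  (2, 8) → P = 146

At the optimal vertex, 5x + 7y = 66 and x = 2.
Solving simultaneously gives x = 2, y = 8.

x = 2, y = 8, maximum P = 146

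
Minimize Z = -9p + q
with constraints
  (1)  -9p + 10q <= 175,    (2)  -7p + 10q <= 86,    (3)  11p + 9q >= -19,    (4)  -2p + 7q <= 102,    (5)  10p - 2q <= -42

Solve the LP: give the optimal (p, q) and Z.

p = -124/43, q = 283/43, minimum Z = 1399/43

The binding constraints are -7p + 10q = 86 and 10p - 2q = -42.
Solving simultaneously gives p = -124/43, q = 283/43.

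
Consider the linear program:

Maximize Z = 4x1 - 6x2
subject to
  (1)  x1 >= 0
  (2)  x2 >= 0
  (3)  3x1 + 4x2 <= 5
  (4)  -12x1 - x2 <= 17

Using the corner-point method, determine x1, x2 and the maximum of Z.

x1 = 5/3, x2 = 0, maximum Z = 20/3

At the optimal vertex, x2 = 0 and 3x1 + 4x2 = 5.
Solving simultaneously gives x1 = 5/3, x2 = 0.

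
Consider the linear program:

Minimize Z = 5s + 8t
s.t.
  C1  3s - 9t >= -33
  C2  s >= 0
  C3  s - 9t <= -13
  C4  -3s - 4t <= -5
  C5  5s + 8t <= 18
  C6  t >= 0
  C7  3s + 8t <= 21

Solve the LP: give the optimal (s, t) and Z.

s = 0, t = 13/9, minimum Z = 104/9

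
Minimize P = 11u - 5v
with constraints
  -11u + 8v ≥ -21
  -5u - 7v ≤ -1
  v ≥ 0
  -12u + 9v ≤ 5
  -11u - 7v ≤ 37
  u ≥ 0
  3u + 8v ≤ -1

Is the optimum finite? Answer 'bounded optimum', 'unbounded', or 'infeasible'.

infeasible

The boundaries -11u + 8v = -21 and -5u - 7v = -1 meet at (155/117, -94/117), but that point violates v ≥ 0. Every candidate vertex is excluded by some other constraint, so the feasible region is empty.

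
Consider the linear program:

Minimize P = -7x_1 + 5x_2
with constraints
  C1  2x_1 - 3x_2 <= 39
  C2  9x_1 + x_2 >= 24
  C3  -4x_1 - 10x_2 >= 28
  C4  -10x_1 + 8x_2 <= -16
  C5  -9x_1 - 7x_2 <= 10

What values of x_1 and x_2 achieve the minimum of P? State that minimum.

x_1 = 153/16, x_2 = -53/8, minimum P = -1601/16

The optimum lies where 2x_1 - 3x_2 = 39 and -4x_1 - 10x_2 = 28.
Solving simultaneously gives x_1 = 153/16, x_2 = -53/8.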